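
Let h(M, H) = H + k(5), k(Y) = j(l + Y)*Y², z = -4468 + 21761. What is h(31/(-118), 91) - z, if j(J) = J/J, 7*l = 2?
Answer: -17177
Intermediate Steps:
l = 2/7 (l = (⅐)*2 = 2/7 ≈ 0.28571)
j(J) = 1
z = 17293
k(Y) = Y² (k(Y) = 1*Y² = Y²)
h(M, H) = 25 + H (h(M, H) = H + 5² = H + 25 = 25 + H)
h(31/(-118), 91) - z = (25 + 91) - 1*17293 = 116 - 17293 = -17177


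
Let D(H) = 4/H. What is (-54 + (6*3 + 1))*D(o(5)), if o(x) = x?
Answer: -28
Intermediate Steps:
(-54 + (6*3 + 1))*D(o(5)) = (-54 + (6*3 + 1))*(4/5) = (-54 + (18 + 1))*(4*(⅕)) = (-54 + 19)*(⅘) = -35*⅘ = -28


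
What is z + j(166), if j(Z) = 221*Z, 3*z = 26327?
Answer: 136385/3 ≈ 45462.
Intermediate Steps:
z = 26327/3 (z = (⅓)*26327 = 26327/3 ≈ 8775.7)
z + j(166) = 26327/3 + 221*166 = 26327/3 + 36686 = 136385/3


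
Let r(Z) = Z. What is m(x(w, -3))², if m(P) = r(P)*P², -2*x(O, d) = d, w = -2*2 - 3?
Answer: 729/64 ≈ 11.391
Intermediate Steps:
w = -7 (w = -4 - 3 = -7)
x(O, d) = -d/2
m(P) = P³ (m(P) = P*P² = P³)
m(x(w, -3))² = ((-½*(-3))³)² = ((3/2)³)² = (27/8)² = 729/64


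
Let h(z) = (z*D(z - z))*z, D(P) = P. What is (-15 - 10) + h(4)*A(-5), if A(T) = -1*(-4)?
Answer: -25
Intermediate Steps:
A(T) = 4
h(z) = 0 (h(z) = (z*(z - z))*z = (z*0)*z = 0*z = 0)
(-15 - 10) + h(4)*A(-5) = (-15 - 10) + 0*4 = -25 + 0 = -25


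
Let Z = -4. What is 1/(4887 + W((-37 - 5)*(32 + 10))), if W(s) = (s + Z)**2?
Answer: 1/3130711 ≈ 3.1942e-7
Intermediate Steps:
W(s) = (-4 + s)**2 (W(s) = (s - 4)**2 = (-4 + s)**2)
1/(4887 + W((-37 - 5)*(32 + 10))) = 1/(4887 + (-4 + (-37 - 5)*(32 + 10))**2) = 1/(4887 + (-4 - 42*42)**2) = 1/(4887 + (-4 - 1764)**2) = 1/(4887 + (-1768)**2) = 1/(4887 + 3125824) = 1/3130711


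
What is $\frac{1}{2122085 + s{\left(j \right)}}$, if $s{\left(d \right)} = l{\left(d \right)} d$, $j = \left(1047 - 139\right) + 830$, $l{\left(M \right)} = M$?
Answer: $\frac{1}{5142729} \approx 1.9445 \cdot 10^{-7}$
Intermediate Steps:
$j = 1738$ ($j = 908 + 830 = 1738$)
$s{\left(d \right)} = d^{2}$ ($s{\left(d \right)} = d d = d^{2}$)
$\frac{1}{2122085 + s{\left(j \right)}} = \frac{1}{2122085 + 1738^{2}} = \frac{1}{2122085 + 3020644} = \frac{1}{5142729}$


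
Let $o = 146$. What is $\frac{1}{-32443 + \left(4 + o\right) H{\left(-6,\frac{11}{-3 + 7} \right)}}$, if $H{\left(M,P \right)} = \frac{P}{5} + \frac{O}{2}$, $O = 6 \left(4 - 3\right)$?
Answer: $- \frac{2}{63821} \approx -3.1338 \cdot 10^{-5}$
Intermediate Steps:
$O = 6$ ($O = 6 \cdot 1 = 6$)
$H{\left(M,P \right)} = 3 + \frac{P}{5}$ ($H{\left(M,P \right)} = \frac{P}{5} + \frac{6}{2} = P \frac{1}{5} + 6 \cdot \frac{1}{2} = \frac{P}{5} + 3 = 3 + \frac{P}{5}$)
$\frac{1}{-32443 + \left(4 + o\right) H{\left(-6,\frac{11}{-3 + 7} \right)}} = \frac{1}{-32443 + \left(4 + 146\right) \left(3 + \frac{11 \frac{1}{-3 + 7}}{5}\right)} = \frac{1}{-32443 + 150 \left(3 + \frac{11 \cdot \frac{1}{4}}{5}\right)} = \frac{1}{-32443 + 150 \left(3 + \frac{1}{5} \cdot \frac{11}{4}\right)} = \frac{1}{-32443 + 150 \left(3 + \frac{11}{20}\right)} = \frac{1}{-32443 + 150 \cdot \frac{71}{20}} = \frac{1}{-32443 + \frac{1065}{2}} = \frac{1}{- \frac{63821}{2}} = - \frac{2}{63821}$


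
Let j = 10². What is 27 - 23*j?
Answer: -2273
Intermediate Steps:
j = 100
27 - 23*j = 27 - 23*100 = 27 - 2300 = -2273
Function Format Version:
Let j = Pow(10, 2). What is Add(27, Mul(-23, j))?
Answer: -2273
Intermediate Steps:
j = 100
Add(27, Mul(-23, j)) = Add(27, Mul(-23, 100)) = Add(27, -2300) = -2273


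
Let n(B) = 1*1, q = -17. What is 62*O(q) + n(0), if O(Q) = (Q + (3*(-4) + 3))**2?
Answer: 41913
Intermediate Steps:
n(B) = 1
O(Q) = (-9 + Q)**2 (O(Q) = (Q + (-12 + 3))**2 = (Q - 9)**2 = (-9 + Q)**2)
62*O(q) + n(0) = 62*(-9 - 17)**2 + 1 = 62*(-26)**2 + 1 = 62*676 + 1 = 41912 + 1 = 41913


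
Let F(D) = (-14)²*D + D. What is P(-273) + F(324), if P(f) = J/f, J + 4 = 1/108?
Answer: 1881905183/29484 ≈ 63828.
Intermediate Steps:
J = -431/108 (J = -4 + 1/108 = -431/108 ≈ -3.9907)
F(D) = 197*D (F(D) = 196*D + D = 197*D)
P(f) = -431/(108*f)
P(-273) + F(324) = -431/108/(-273) + 197*324 = -431/108*(-1/273) + 63828 = 431/29484 + 63828 = 1881905183/29484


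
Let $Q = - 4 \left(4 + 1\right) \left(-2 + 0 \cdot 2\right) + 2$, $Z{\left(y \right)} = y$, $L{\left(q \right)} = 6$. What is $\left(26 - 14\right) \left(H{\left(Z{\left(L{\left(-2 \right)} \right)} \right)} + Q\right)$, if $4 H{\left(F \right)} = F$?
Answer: $522$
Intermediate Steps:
$H{\left(F \right)} = \frac{F}{4}$
$Q = 42$ ($Q = - 4 \cdot 5 \left(-2 + 0\right) + 2 = - 4 \cdot 5 \left(-2\right) + 2 = \left(-4\right) \left(-10\right) + 2 = 40 + 2 = 42$)
$\left(26 - 14\right) \left(H{\left(Z{\left(L{\left(-2 \right)} \right)} \right)} + Q\right) = \left(26 - 14\right) \left(\frac{1}{4} \cdot 6 + 42\right) = 12 \left(\frac{3}{2} + 42\right) = 12 \cdot \frac{87}{2} = 522$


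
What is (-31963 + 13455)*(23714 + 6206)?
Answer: -553759360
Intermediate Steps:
(-31963 + 13455)*(23714 + 6206) = -18508*29920 = -553759360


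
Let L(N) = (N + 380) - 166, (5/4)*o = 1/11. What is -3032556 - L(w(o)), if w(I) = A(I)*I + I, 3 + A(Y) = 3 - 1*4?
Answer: -166802338/55 ≈ -3.0328e+6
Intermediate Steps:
o = 4/55 (o = (⅘)/11 = (⅘)*(1/11) = 4/55 ≈ 0.072727)
A(Y) = -4 (A(Y) = -3 + (3 - 1*4) = -3 + (3 - 4) = -3 - 1 = -4)
w(I) = -3*I (w(I) = -4*I + I = -3*I)
L(N) = 214 + N (L(N) = (380 + N) - 166 = 214 + N)
-3032556 - L(w(o)) = -3032556 - (214 - 3*4/55) = -3032556 - (214 - 12/55) = -3032556 - 1*11758/55 = -3032556 - 11758/55 = -166802338/55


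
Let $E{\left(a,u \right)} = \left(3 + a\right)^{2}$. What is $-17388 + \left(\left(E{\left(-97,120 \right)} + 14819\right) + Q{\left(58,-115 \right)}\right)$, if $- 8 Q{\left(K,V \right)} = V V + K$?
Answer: $\frac{36853}{8} \approx 4606.6$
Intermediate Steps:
$Q{\left(K,V \right)} = - \frac{K}{8} - \frac{V^{2}}{8}$ ($Q{\left(K,V \right)} = - \frac{V V + K}{8} = - \frac{V^{2} + K}{8} = - \frac{K + V^{2}}{8} = - \frac{K}{8} - \frac{V^{2}}{8}$)
$-17388 + \left(\left(E{\left(-97,120 \right)} + 14819\right) + Q{\left(58,-115 \right)}\right) = -17388 - \left(- \frac{59247}{4} + \frac{13225}{8} - \left(3 - 97\right)^{2}\right) = -17388 + \left(\left(\left(-94\right)^{2} + 14819\right) - \frac{13283}{8}\right) = -17388 + \left(\left(8836 + 14819\right) - \frac{13283}{8}\right) = -17388 + \left(23655 - \frac{13283}{8}\right) = -17388 + \frac{175957}{8} = \frac{36853}{8}$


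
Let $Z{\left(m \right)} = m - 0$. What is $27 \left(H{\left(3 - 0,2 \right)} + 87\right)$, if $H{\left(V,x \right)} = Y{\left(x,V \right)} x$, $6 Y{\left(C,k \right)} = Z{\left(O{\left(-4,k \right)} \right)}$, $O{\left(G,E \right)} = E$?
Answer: $2376$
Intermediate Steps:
$Z{\left(m \right)} = m$ ($Z{\left(m \right)} = m + 0 = m$)
$Y{\left(C,k \right)} = \frac{k}{6}$
$H{\left(V,x \right)} = \frac{V x}{6}$ ($H{\left(V,x \right)} = \frac{V}{6} x = \frac{V x}{6}$)
$27 \left(H{\left(3 - 0,2 \right)} + 87\right) = 27 \left(\frac{1}{6} \left(3 - 0\right) 2 + 87\right) = 27 \left(\frac{1}{6} \left(3 + 0\right) 2 + 87\right) = 27 \left(\frac{1}{6} \cdot 3 \cdot 2 + 87\right) = 27 \left(1 + 87\right) = 27 \cdot 88 = 2376$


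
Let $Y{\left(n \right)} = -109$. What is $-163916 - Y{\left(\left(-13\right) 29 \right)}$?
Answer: $-163807$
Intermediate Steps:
$-163916 - Y{\left(\left(-13\right) 29 \right)} = -163916 - -109 = -163916 + 109 = -163807$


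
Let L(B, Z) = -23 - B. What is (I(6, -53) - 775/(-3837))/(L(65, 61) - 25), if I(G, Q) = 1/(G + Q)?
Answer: -32588/20378307 ≈ -0.0015992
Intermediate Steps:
(I(6, -53) - 775/(-3837))/(L(65, 61) - 25) = (1/(6 - 53) - 775/(-3837))/((-23 - 1*65) - 25) = (1/(-47) - 775*(-1/3837))/((-23 - 65) - 25) = (-1/47 + 775/3837)/(-88 - 25) = (32588/180339)/(-113) = (32588/180339)*(-1/113) = -32588/20378307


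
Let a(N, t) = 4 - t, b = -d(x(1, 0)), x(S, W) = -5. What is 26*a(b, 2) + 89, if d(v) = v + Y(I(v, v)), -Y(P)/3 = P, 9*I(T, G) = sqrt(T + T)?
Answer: 141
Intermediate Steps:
I(T, G) = sqrt(2)*sqrt(T)/9 (I(T, G) = sqrt(T + T)/9 = sqrt(2*T)/9 = (sqrt(2)*sqrt(T))/9 = sqrt(2)*sqrt(T)/9)
Y(P) = -3*P
d(v) = v - sqrt(2)*sqrt(v)/3
b = 5 + I*sqrt(10)/3 (b = -(-5 - sqrt(2)*sqrt(-5)/3) = -(-5 - sqrt(2)*I*sqrt(5)/3) = -(-5 - I*sqrt(10)/3) = 5 + I*sqrt(10)/3 ≈ 5.0 + 1.0541*I)
26*a(b, 2) + 89 = 26*(4 - 1*2) + 89 = 26*(4 - 2) + 89 = 26*2 + 89 = 52 + 89 = 141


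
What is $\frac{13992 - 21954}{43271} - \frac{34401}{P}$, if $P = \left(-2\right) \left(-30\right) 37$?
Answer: $- \frac{502080437}{32020540} \approx -15.68$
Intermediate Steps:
$P = 2220$ ($P = 60 \cdot 37 = 2220$)
$\frac{13992 - 21954}{43271} - \frac{34401}{P} = \frac{13992 - 21954}{43271} - \frac{34401}{2220} = \left(13992 - 21954\right) \frac{1}{43271} - \frac{11467}{740} = \left(-7962\right) \frac{1}{43271} - \frac{11467}{740} = - \frac{7962}{43271} - \frac{11467}{740} = - \frac{502080437}{32020540}$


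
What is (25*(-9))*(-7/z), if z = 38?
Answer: 1575/38 ≈ 41.447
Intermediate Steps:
(25*(-9))*(-7/z) = (25*(-9))*(-7/38) = -(-1575)/38 = -225*(-7/38) = 1575/38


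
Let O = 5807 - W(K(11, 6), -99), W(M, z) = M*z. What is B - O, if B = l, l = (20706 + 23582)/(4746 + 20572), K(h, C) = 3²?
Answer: -84767838/12659 ≈ -6696.3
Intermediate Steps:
K(h, C) = 9
l = 22144/12659 (l = 44288/25318 = 44288*(1/25318) = 22144/12659 ≈ 1.7493)
B = 22144/12659 ≈ 1.7493
O = 6698 (O = 5807 - 9*(-99) = 5807 - 1*(-891) = 5807 + 891 = 6698)
B - O = 22144/12659 - 1*6698 = 22144/12659 - 6698 = -84767838/12659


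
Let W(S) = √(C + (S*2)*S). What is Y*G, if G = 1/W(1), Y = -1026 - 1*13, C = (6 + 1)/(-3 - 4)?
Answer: -1039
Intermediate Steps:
C = -1 (C = 7/(-7) = 7*(-⅐) = -1)
W(S) = √(-1 + 2*S²) (W(S) = √(-1 + (S*2)*S) = √(-1 + (2*S)*S) = √(-1 + 2*S²))
Y = -1039 (Y = -1026 - 13 = -1039)
G = 1 (G = 1/(√(-1 + 2*1²)) = 1/(√(-1 + 2*1)) = 1/(√(-1 + 2)) = 1/(√1) = 1/1 = 1)
Y*G = -1039*1 = -1039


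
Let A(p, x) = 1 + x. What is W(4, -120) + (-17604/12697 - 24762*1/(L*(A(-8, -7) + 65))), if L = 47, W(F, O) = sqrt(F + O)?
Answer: -363219006/35208781 + 2*I*sqrt(29) ≈ -10.316 + 10.77*I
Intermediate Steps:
W(4, -120) + (-17604/12697 - 24762*1/(L*(A(-8, -7) + 65))) = sqrt(4 - 120) + (-17604/12697 - 24762*1/(47*((1 - 7) + 65))) = sqrt(-116) + (-17604*1/12697 - 24762*1/(47*(-6 + 65))) = 2*I*sqrt(29) + (-17604/12697 - 24762/(47*59)) = 2*I*sqrt(29) + (-17604/12697 - 24762/2773) = 2*I*sqrt(29) - 363219006/35208781 = -363219006/35208781 + 2*I*sqrt(29)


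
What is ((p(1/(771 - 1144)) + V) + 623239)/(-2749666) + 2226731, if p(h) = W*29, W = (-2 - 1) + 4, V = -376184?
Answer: 3061383137381/1374833 ≈ 2.2267e+6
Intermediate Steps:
W = 1 (W = -3 + 4 = 1)
p(h) = 29 (p(h) = 1*29 = 29)
((p(1/(771 - 1144)) + V) + 623239)/(-2749666) + 2226731 = ((29 - 376184) + 623239)/(-2749666) + 2226731 = (-376155 + 623239)*(-1/2749666) + 2226731 = 247084*(-1/2749666) + 2226731 = -123542/1374833 + 2226731 = 3061383137381/1374833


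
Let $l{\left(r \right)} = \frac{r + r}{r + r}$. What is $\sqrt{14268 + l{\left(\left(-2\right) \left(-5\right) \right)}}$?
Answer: $\sqrt{14269} \approx 119.45$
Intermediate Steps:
$l{\left(r \right)} = 1$ ($l{\left(r \right)} = \frac{2 r}{2 r} = 2 r \frac{1}{2 r} = 1$)
$\sqrt{14268 + l{\left(\left(-2\right) \left(-5\right) \right)}} = \sqrt{14268 + 1} = \sqrt{14269}$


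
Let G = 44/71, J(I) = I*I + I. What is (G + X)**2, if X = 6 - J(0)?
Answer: 220900/5041 ≈ 43.821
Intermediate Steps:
J(I) = I + I**2 (J(I) = I**2 + I = I + I**2)
G = 44/71 (G = 44*(1/71) = 44/71 ≈ 0.61972)
X = 6 (X = 6 - 0*(1 + 0) = 6 - 0 = 6 - 1*0 = 6 + 0 = 6)
(G + X)**2 = (44/71 + 6)**2 = (470/71)**2 = 220900/5041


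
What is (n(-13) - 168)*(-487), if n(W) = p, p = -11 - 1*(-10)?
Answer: 82303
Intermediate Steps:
p = -1 (p = -11 + 10 = -1)
n(W) = -1
(n(-13) - 168)*(-487) = (-1 - 168)*(-487) = -169*(-487) = 82303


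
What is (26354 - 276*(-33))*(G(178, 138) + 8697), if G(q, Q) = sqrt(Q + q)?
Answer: 308413014 + 70924*sqrt(79) ≈ 3.0904e+8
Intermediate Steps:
(26354 - 276*(-33))*(G(178, 138) + 8697) = (26354 - 276*(-33))*(sqrt(138 + 178) + 8697) = (26354 + 9108)*(sqrt(316) + 8697) = 35462*(2*sqrt(79) + 8697) = 35462*(8697 + 2*sqrt(79)) = 308413014 + 70924*sqrt(79)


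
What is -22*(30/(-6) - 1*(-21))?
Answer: -352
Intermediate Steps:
-22*(30/(-6) - 1*(-21)) = -22*(30*(-⅙) + 21) = -22*(-5 + 21) = -22*16 = -352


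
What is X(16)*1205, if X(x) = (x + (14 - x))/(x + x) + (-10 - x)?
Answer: -492845/16 ≈ -30803.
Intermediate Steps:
X(x) = -10 - x + 7/x (X(x) = 14/((2*x)) + (-10 - x) = 14*(1/(2*x)) + (-10 - x) = 7/x + (-10 - x) = -10 - x + 7/x)
X(16)*1205 = (-10 - 1*16 + 7/16)*1205 = (-10 - 16 + 7*(1/16))*1205 = (-10 - 16 + 7/16)*1205 = -409/16*1205 = -492845/16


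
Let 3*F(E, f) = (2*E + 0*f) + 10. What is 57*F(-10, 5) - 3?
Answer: -193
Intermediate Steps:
F(E, f) = 10/3 + 2*E/3 (F(E, f) = ((2*E + 0*f) + 10)/3 = ((2*E + 0) + 10)/3 = (2*E + 10)/3 = (10 + 2*E)/3 = 10/3 + 2*E/3)
57*F(-10, 5) - 3 = 57*(10/3 + (⅔)*(-10)) - 3 = 57*(10/3 - 20/3) - 3 = 57*(-10/3) - 3 = -190 - 3 = -193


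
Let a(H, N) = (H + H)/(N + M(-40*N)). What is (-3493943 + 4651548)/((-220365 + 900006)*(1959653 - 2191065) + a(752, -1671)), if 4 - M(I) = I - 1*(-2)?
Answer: -79306360945/10774895685551332 ≈ -7.3603e-6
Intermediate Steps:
M(I) = 2 - I (M(I) = 4 - (I - 1*(-2)) = 4 - (I + 2) = 4 - (2 + I) = 4 + (-2 - I) = 2 - I)
a(H, N) = 2*H/(2 + 41*N) (a(H, N) = (H + H)/(N + (2 - (-40)*N)) = (2*H)/(N + (2 + 40*N)) = (2*H)/(2 + 41*N) = 2*H/(2 + 41*N))
(-3493943 + 4651548)/((-220365 + 900006)*(1959653 - 2191065) + a(752, -1671)) = (-3493943 + 4651548)/((-220365 + 900006)*(1959653 - 2191065) + 2*752/(2 + 41*(-1671))) = 1157605/(679641*(-231412) + 2*752/(2 - 68511)) = 1157605/(-157277083092 + 2*752/(-68509)) = 1157605/(-157277083092 + 2*752*(-1/68509)) = 1157605/(-157277083092 - 1504/68509) = 1157605/(-10774895685551332/68509) = 1157605*(-68509/10774895685551332) = -79306360945/10774895685551332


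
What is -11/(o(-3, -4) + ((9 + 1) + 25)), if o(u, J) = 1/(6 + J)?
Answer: -22/71 ≈ -0.30986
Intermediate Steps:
-11/(o(-3, -4) + ((9 + 1) + 25)) = -11/(1/(6 - 4) + ((9 + 1) + 25)) = -11/(1/2 + (10 + 25)) = -11/(1/2 + 35) = -11/71/2 = -11*2/71 = -22/71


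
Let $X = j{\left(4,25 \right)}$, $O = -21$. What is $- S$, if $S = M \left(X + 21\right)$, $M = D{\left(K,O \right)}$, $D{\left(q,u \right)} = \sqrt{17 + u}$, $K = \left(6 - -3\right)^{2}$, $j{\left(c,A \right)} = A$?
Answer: $- 92 i \approx - 92.0 i$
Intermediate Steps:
$K = 81$ ($K = \left(6 + 3\right)^{2} = 9^{2} = 81$)
$X = 25$
$M = 2 i$ ($M = \sqrt{17 - 21} = \sqrt{-4} = 2 i \approx 2.0 i$)
$S = 92 i$ ($S = 2 i \left(25 + 21\right) = 2 i 46 = 92 i \approx 92.0 i$)
$- S = - 92 i$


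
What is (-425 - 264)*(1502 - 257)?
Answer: -857805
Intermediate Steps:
(-425 - 264)*(1502 - 257) = -689*1245 = -857805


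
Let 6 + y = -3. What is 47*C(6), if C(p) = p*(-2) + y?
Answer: -987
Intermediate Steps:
y = -9 (y = -6 - 3 = -9)
C(p) = -9 - 2*p (C(p) = p*(-2) - 9 = -2*p - 9 = -9 - 2*p)
47*C(6) = 47*(-9 - 2*6) = 47*(-9 - 12) = 47*(-21) = -987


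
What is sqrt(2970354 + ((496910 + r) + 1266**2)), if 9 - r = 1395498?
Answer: sqrt(3674531) ≈ 1916.9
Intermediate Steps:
r = -1395489 (r = 9 - 1*1395498 = 9 - 1395498 = -1395489)
sqrt(2970354 + ((496910 + r) + 1266**2)) = sqrt(2970354 + ((496910 - 1395489) + 1266**2)) = sqrt(2970354 + (-898579 + 1602756)) = sqrt(2970354 + 704177) = sqrt(3674531)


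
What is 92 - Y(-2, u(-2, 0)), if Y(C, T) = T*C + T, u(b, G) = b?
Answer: 90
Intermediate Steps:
Y(C, T) = T + C*T (Y(C, T) = C*T + T = T + C*T)
92 - Y(-2, u(-2, 0)) = 92 - (-2)*(1 - 2) = 92 - (-2)*(-1) = 92 - 1*2 = 92 - 2 = 90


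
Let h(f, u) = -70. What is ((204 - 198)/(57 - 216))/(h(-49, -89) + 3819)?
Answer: -2/198697 ≈ -1.0066e-5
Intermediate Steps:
((204 - 198)/(57 - 216))/(h(-49, -89) + 3819) = ((204 - 198)/(57 - 216))/(-70 + 3819) = (6/(-159))/3749 = (6*(-1/159))/3749 = (1/3749)*(-2/53) = -2/198697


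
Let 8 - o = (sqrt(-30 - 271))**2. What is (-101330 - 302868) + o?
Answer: -403889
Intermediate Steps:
o = 309 (o = 8 - (sqrt(-30 - 271))**2 = 8 - (sqrt(-301))**2 = 8 - (I*sqrt(301))**2 = 8 - 1*(-301) = 8 + 301 = 309)
(-101330 - 302868) + o = (-101330 - 302868) + 309 = -404198 + 309 = -403889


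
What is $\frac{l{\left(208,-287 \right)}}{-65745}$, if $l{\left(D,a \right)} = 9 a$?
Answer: $\frac{287}{7305} \approx 0.039288$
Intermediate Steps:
$\frac{l{\left(208,-287 \right)}}{-65745} = \frac{9 \left(-287\right)}{-65745} = \left(-2583\right) \left(- \frac{1}{65745}\right) = \frac{287}{7305}$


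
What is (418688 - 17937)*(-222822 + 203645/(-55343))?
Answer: -4941997849434841/55343 ≈ -8.9298e+10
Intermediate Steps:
(418688 - 17937)*(-222822 + 203645/(-55343)) = 400751*(-222822 + 203645*(-1/55343)) = 400751*(-222822 - 203645/55343) = 400751*(-12331841591/55343) = -4941997849434841/55343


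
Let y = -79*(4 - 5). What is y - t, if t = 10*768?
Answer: -7601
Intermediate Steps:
y = 79 (y = -79*(-1) = 79)
t = 7680
y - t = 79 - 1*7680 = 79 - 7680 = -7601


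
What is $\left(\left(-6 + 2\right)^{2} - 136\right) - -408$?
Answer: $288$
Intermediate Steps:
$\left(\left(-6 + 2\right)^{2} - 136\right) - -408 = \left(\left(-4\right)^{2} - 136\right) + 408 = \left(16 - 136\right) + 408 = -120 + 408 = 288$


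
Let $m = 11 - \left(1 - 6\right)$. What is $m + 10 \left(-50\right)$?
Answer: $-484$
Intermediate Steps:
$m = 16$ ($m = 11 - -5 = 11 + 5 = 16$)
$m + 10 \left(-50\right) = 16 + 10 \left(-50\right) = 16 - 500 = -484$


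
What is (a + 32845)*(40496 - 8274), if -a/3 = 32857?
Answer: -2117823172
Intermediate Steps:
a = -98571 (a = -3*32857 = -98571)
(a + 32845)*(40496 - 8274) = (-98571 + 32845)*(40496 - 8274) = -65726*32222 = -2117823172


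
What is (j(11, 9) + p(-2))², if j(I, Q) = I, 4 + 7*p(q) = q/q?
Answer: 5476/49 ≈ 111.76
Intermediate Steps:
p(q) = -3/7 (p(q) = -4/7 + (q/q)/7 = -4/7 + (⅐)*1 = -4/7 + ⅐ = -3/7)
(j(11, 9) + p(-2))² = (11 - 3/7)² = (74/7)² = 5476/49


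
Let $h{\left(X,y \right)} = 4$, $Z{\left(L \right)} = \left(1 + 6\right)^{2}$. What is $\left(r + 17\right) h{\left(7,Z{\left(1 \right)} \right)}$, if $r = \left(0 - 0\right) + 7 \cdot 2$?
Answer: $124$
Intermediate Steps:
$Z{\left(L \right)} = 49$ ($Z{\left(L \right)} = 7^{2} = 49$)
$r = 14$ ($r = \left(0 + 0\right) + 14 = 0 + 14 = 14$)
$\left(r + 17\right) h{\left(7,Z{\left(1 \right)} \right)} = \left(14 + 17\right) 4 = 31 \cdot 4 = 124$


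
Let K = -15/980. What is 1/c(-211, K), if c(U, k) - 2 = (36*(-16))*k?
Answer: 49/530 ≈ 0.092453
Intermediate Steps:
K = -3/196 (K = -15*1/980 = -3/196 ≈ -0.015306)
c(U, k) = 2 - 576*k (c(U, k) = 2 + (36*(-16))*k = 2 - 576*k)
1/c(-211, K) = 1/(2 - 576*(-3/196)) = 1/(2 + 432/49) = 1/(530/49) = 49/530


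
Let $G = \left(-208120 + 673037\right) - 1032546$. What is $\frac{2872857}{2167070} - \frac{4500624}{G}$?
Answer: $\frac{11383884197733}{1230091777030} \approx 9.2545$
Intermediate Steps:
$G = -567629$ ($G = 464917 - 1032546 = -567629$)
$\frac{2872857}{2167070} - \frac{4500624}{G} = \frac{2872857}{2167070} - \frac{4500624}{-567629} = 2872857 \cdot \frac{1}{2167070} - - \frac{4500624}{567629} = \frac{2872857}{2167070} + \frac{4500624}{567629} = \frac{11383884197733}{1230091777030}$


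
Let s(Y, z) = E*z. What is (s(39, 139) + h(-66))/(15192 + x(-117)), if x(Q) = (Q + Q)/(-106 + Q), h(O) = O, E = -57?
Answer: -593849/1129350 ≈ -0.52583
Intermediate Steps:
s(Y, z) = -57*z
x(Q) = 2*Q/(-106 + Q) (x(Q) = (2*Q)/(-106 + Q) = 2*Q/(-106 + Q))
(s(39, 139) + h(-66))/(15192 + x(-117)) = (-57*139 - 66)/(15192 + 2*(-117)/(-106 - 117)) = (-7923 - 66)/(15192 + 2*(-117)/(-223)) = -7989/(15192 + 2*(-117)*(-1/223)) = -7989/(15192 + 234/223) = -7989/3388050/223 = -7989*223/3388050 = -593849/1129350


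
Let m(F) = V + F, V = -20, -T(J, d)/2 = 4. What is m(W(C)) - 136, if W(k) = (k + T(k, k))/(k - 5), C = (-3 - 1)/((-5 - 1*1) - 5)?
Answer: -2624/17 ≈ -154.35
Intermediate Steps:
T(J, d) = -8 (T(J, d) = -2*4 = -8)
C = 4/11 (C = -4/((-5 - 1) - 5) = -4/(-6 - 5) = -4/(-11) = -4*(-1/11) = 4/11 ≈ 0.36364)
W(k) = (-8 + k)/(-5 + k) (W(k) = (k - 8)/(k - 5) = (-8 + k)/(-5 + k))
m(F) = -20 + F
m(W(C)) - 136 = (-20 + (-8 + 4/11)/(-5 + 4/11)) - 136 = (-20 - 84/11/(-51/11)) - 136 = (-20 - 11/51*(-84/11)) - 136 = (-20 + 28/17) - 136 = -312/17 - 136 = -2624/17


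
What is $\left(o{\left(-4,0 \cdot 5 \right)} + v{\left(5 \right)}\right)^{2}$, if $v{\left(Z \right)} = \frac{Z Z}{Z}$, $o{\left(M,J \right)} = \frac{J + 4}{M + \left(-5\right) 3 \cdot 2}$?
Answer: $\frac{6889}{289} \approx 23.837$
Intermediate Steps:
$o{\left(M,J \right)} = \frac{4 + J}{-30 + M}$ ($o{\left(M,J \right)} = \frac{4 + J}{M - 30} = \frac{4 + J}{-30 + M}$)
$v{\left(Z \right)} = Z$ ($v{\left(Z \right)} = \frac{Z^{2}}{Z} = Z$)
$\left(o{\left(-4,0 \cdot 5 \right)} + v{\left(5 \right)}\right)^{2} = \left(\frac{4 + 0 \cdot 5}{-30 - 4} + 5\right)^{2} = \left(\frac{4 + 0}{-34} + 5\right)^{2} = \left(\left(- \frac{1}{34}\right) 4 + 5\right)^{2} = \left(- \frac{2}{17} + 5\right)^{2} = \left(\frac{83}{17}\right)^{2} = \frac{6889}{289}$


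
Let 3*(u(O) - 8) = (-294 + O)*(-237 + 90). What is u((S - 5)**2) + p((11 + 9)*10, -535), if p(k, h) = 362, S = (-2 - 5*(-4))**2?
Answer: -4971513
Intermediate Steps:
S = 324 (S = (-2 + 20)**2 = 18**2 = 324)
u(O) = 14414 - 49*O (u(O) = 8 + ((-294 + O)*(-237 + 90))/3 = 8 + ((-294 + O)*(-147))/3 = 8 + (43218 - 147*O)/3 = 8 + (14406 - 49*O) = 14414 - 49*O)
u((S - 5)**2) + p((11 + 9)*10, -535) = (14414 - 49*(324 - 5)**2) + 362 = (14414 - 49*319**2) + 362 = (14414 - 49*101761) + 362 = (14414 - 4986289) + 362 = -4971875 + 362 = -4971513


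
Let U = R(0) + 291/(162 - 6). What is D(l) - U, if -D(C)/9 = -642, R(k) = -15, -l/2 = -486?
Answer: 301139/52 ≈ 5791.1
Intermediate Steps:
l = 972 (l = -2*(-486) = 972)
D(C) = 5778 (D(C) = -9*(-642) = 5778)
U = -683/52 (U = -15 + 291/(162 - 6) = -15 + 291/156 = -15 + 291*(1/156) = -15 + 97/52 = -683/52 ≈ -13.135)
D(l) - U = 5778 - 1*(-683/52) = 5778 + 683/52 = 301139/52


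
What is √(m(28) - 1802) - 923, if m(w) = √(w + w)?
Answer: -923 + I*√(1802 - 2*√14) ≈ -923.0 + 42.362*I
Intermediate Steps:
m(w) = √2*√w (m(w) = √(2*w) = √2*√w)
√(m(28) - 1802) - 923 = √(√2*√28 - 1802) - 923 = √(√2*(2*√7) - 1802) - 923 = √(2*√14 - 1802) - 923 = √(-1802 + 2*√14) - 923 = -923 + √(-1802 + 2*√14)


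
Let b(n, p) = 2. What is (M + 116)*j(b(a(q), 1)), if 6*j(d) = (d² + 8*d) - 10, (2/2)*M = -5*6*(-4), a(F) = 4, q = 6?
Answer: 1180/3 ≈ 393.33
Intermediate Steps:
M = 120 (M = -5*6*(-4) = -30*(-4) = 120)
j(d) = -5/3 + d²/6 + 4*d/3 (j(d) = ((d² + 8*d) - 10)/6 = (-10 + d² + 8*d)/6 = -5/3 + d²/6 + 4*d/3)
(M + 116)*j(b(a(q), 1)) = (120 + 116)*(-5/3 + (⅙)*2² + (4/3)*2) = 236*(-5/3 + (⅙)*4 + 8/3) = 236*(-5/3 + ⅔ + 8/3) = 236*(5/3) = 1180/3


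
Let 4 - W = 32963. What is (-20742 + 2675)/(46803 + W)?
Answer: -18067/13844 ≈ -1.3050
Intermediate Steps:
W = -32959 (W = 4 - 1*32963 = 4 - 32963 = -32959)
(-20742 + 2675)/(46803 + W) = (-20742 + 2675)/(46803 - 32959) = -18067/13844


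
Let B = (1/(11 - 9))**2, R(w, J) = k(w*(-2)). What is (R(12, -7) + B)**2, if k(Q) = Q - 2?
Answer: 10609/16 ≈ 663.06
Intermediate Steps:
k(Q) = -2 + Q
R(w, J) = -2 - 2*w (R(w, J) = -2 + w*(-2) = -2 - 2*w)
B = 1/4 (B = (1/2)**2 = 1/4 ≈ 0.25000)
(R(12, -7) + B)**2 = ((-2 - 2*12) + 1/4)**2 = ((-2 - 24) + 1/4)**2 = (-26 + 1/4)**2 = (-103/4)**2 = 10609/16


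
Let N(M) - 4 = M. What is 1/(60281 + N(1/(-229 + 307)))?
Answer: 78/4702231 ≈ 1.6588e-5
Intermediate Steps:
N(M) = 4 + M
1/(60281 + N(1/(-229 + 307))) = 1/(60281 + (4 + 1/(-229 + 307))) = 1/(60281 + (4 + 1/78)) = 1/(60281 + 313/78) = 1/(4702231/78) = 78/4702231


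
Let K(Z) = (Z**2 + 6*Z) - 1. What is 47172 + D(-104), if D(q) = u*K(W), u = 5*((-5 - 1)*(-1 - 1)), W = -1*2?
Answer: 46632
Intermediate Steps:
W = -2
K(Z) = -1 + Z**2 + 6*Z
u = 60 (u = 5*(-6*(-2)) = 5*12 = 60)
D(q) = -540 (D(q) = 60*(-1 + (-2)**2 + 6*(-2)) = 60*(-1 + 4 - 12) = 60*(-9) = -540)
47172 + D(-104) = 47172 - 540 = 46632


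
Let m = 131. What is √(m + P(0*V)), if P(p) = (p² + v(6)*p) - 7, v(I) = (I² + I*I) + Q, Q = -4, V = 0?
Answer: 2*√31 ≈ 11.136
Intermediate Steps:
v(I) = -4 + 2*I² (v(I) = (I² + I*I) - 4 = (I² + I²) - 4 = 2*I² - 4 = -4 + 2*I²)
P(p) = -7 + p² + 68*p (P(p) = (p² + (-4 + 2*6²)*p) - 7 = (p² + (-4 + 2*36)*p) - 7 = (p² + (-4 + 72)*p) - 7 = (p² + 68*p) - 7 = -7 + p² + 68*p)
√(m + P(0*V)) = √(131 + (-7 + (0*0)² + 68*(0*0))) = √(131 + (-7 + 0² + 68*0)) = √(131 + (-7 + 0 + 0)) = √(131 - 7) = √124 = 2*√31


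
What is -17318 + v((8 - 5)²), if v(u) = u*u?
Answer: -17237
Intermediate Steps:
v(u) = u²
-17318 + v((8 - 5)²) = -17318 + ((8 - 5)²)² = -17318 + (3²)² = -17318 + 9² = -17318 + 81 = -17237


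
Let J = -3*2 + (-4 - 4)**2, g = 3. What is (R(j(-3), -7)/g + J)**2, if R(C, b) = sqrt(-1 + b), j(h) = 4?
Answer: 30268/9 + 232*I*sqrt(2)/3 ≈ 3363.1 + 109.37*I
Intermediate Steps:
J = 58 (J = -6 + (-8)**2 = -6 + 64 = 58)
(R(j(-3), -7)/g + J)**2 = (sqrt(-1 - 7)/3 + 58)**2 = (sqrt(-8)*(1/3) + 58)**2 = ((2*I*sqrt(2))*(1/3) + 58)**2 = (2*I*sqrt(2)/3 + 58)**2 = (58 + 2*I*sqrt(2)/3)**2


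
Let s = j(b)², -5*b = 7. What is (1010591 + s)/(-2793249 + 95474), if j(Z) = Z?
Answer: -25264824/67444375 ≈ -0.37460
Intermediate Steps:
b = -7/5 (b = -⅕*7 = -7/5 ≈ -1.4000)
s = 49/25 (s = (-7/5)² = 49/25 ≈ 1.9600)
(1010591 + s)/(-2793249 + 95474) = (1010591 + 49/25)/(-2793249 + 95474) = (25264824/25)/(-2697775) = (25264824/25)*(-1/2697775) = -25264824/67444375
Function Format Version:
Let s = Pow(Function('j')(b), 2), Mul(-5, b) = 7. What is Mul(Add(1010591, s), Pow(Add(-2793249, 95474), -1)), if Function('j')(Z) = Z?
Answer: Rational(-25264824, 67444375) ≈ -0.37460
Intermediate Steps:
b = Rational(-7, 5) (b = Mul(Rational(-1, 5), 7) = Rational(-7, 5) ≈ -1.4000)
s = Rational(49, 25) (s = Pow(Rational(-7, 5), 2) = Rational(49, 25) ≈ 1.9600)
Mul(Add(1010591, s), Pow(Add(-2793249, 95474), -1)) = Mul(Add(1010591, Rational(49, 25)), Pow(Add(-2793249, 95474), -1)) = Mul(Rational(25264824, 25), Pow(-2697775, -1)) = Mul(Rational(25264824, 25), Rational(-1, 2697775)) = Rational(-25264824, 67444375)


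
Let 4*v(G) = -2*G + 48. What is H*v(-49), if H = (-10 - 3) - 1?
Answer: -511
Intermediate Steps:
v(G) = 12 - G/2 (v(G) = (-2*G + 48)/4 = (48 - 2*G)/4 = 12 - G/2)
H = -14 (H = -13 - 1 = -14)
H*v(-49) = -14*(12 - 1/2*(-49)) = -14*(12 + 49/2) = -14*73/2 = -511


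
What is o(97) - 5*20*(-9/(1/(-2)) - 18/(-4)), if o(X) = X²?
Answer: 7159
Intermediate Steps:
o(97) - 5*20*(-9/(1/(-2)) - 18/(-4)) = 97² - 5*20*(-9/(1/(-2)) - 18/(-4)) = 9409 - 100*(-9/(-½) - 18*(-¼)) = 9409 - 100*(-9*(-2) + 9/2) = 9409 - 100*(18 + 9/2) = 9409 - 100*45/2 = 9409 - 1*2250 = 9409 - 2250 = 7159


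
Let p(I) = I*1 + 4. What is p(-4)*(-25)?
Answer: 0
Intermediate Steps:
p(I) = 4 + I (p(I) = I + 4 = 4 + I)
p(-4)*(-25) = (4 - 4)*(-25) = 0*(-25) = 0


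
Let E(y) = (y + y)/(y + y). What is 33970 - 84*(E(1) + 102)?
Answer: 25318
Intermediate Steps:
E(y) = 1 (E(y) = (2*y)/((2*y)) = (2*y)*(1/(2*y)) = 1)
33970 - 84*(E(1) + 102) = 33970 - 84*(1 + 102) = 33970 - 84*103 = 33970 - 8652 = 25318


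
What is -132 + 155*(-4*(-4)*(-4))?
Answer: -10052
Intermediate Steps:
-132 + 155*(-4*(-4)*(-4)) = -132 + 155*(16*(-4)) = -132 + 155*(-64) = -132 - 9920 = -10052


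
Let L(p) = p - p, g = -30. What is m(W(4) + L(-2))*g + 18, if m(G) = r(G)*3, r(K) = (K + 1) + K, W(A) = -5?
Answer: 828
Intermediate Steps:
L(p) = 0
r(K) = 1 + 2*K (r(K) = (1 + K) + K = 1 + 2*K)
m(G) = 3 + 6*G (m(G) = (1 + 2*G)*3 = 3 + 6*G)
m(W(4) + L(-2))*g + 18 = (3 + 6*(-5 + 0))*(-30) + 18 = (3 + 6*(-5))*(-30) + 18 = (3 - 30)*(-30) + 18 = -27*(-30) + 18 = 810 + 18 = 828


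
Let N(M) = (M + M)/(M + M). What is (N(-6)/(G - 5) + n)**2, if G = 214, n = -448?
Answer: 8766764161/43681 ≈ 2.0070e+5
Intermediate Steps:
N(M) = 1 (N(M) = (2*M)/((2*M)) = (2*M)*(1/(2*M)) = 1)
(N(-6)/(G - 5) + n)**2 = (1/(214 - 5) - 448)**2 = (1/209 - 448)**2 = (-93631/209)**2 = 8766764161/43681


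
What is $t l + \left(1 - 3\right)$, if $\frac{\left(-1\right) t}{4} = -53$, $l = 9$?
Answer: $1906$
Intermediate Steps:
$t = 212$ ($t = \left(-4\right) \left(-53\right) = 212$)
$t l + \left(1 - 3\right) = 212 \cdot 9 + \left(1 - 3\right) = 1908 + \left(1 - 3\right) = 1908 - 2 = 1906$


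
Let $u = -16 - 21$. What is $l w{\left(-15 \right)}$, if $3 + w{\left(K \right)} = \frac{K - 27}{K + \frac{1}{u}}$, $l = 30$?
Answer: $- \frac{855}{139} \approx -6.1511$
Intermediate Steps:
$u = -37$ ($u = -16 - 21 = -37$)
$w{\left(K \right)} = -3 + \frac{-27 + K}{- \frac{1}{37} + K}$ ($w{\left(K \right)} = -3 + \frac{K - 27}{K + \frac{1}{-37}} = -3 + \frac{-27 + K}{K - \frac{1}{37}} = -3 + \frac{-27 + K}{- \frac{1}{37} + K}$)
$l w{\left(-15 \right)} = 30 \frac{2 \left(498 + 37 \left(-15\right)\right)}{1 - -555} = 30 \frac{2 \left(498 - 555\right)}{1 + 555} = 30 \cdot 2 \cdot \frac{1}{556} \left(-57\right) = 30 \left(- \frac{57}{278}\right) = - \frac{855}{139}$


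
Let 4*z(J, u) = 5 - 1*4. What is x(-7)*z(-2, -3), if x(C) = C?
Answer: -7/4 ≈ -1.7500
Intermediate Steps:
z(J, u) = 1/4 (z(J, u) = (5 - 1*4)/4 = (5 - 4)/4 = (1/4)*1 = 1/4)
x(-7)*z(-2, -3) = -7*1/4 = -7/4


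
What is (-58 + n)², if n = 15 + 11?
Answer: 1024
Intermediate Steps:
n = 26
(-58 + n)² = (-58 + 26)² = (-32)² = 1024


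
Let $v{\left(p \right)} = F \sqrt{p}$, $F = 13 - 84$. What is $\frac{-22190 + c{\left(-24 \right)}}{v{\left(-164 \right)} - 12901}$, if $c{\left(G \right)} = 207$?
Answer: $\frac{283602683}{167262525} - \frac{3121586 i \sqrt{41}}{167262525} \approx 1.6956 - 0.1195 i$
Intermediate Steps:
$F = -71$
$v{\left(p \right)} = - 71 \sqrt{p}$
$\frac{-22190 + c{\left(-24 \right)}}{v{\left(-164 \right)} - 12901} = \frac{-22190 + 207}{- 71 \sqrt{-164} - 12901} = - \frac{21983}{- 71 \cdot 2 i \sqrt{41} - 12901} = - \frac{21983}{- 142 i \sqrt{41} - 12901} = - \frac{21983}{-12901 - 142 i \sqrt{41}}$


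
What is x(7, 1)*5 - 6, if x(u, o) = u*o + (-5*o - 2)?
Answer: -6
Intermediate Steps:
x(u, o) = -2 - 5*o + o*u (x(u, o) = o*u + (-2 - 5*o) = -2 - 5*o + o*u)
x(7, 1)*5 - 6 = (-2 - 5*1 + 1*7)*5 - 6 = (-2 - 5 + 7)*5 - 6 = 0*5 - 6 = 0 - 6 = -6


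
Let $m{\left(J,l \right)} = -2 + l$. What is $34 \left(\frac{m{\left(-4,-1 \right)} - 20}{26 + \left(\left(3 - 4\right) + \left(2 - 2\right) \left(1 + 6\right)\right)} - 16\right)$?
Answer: $- \frac{14382}{25} \approx -575.28$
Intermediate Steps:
$34 \left(\frac{m{\left(-4,-1 \right)} - 20}{26 + \left(\left(3 - 4\right) + \left(2 - 2\right) \left(1 + 6\right)\right)} - 16\right) = 34 \left(\frac{\left(-2 - 1\right) - 20}{26 + \left(\left(3 - 4\right) + \left(2 - 2\right) \left(1 + 6\right)\right)} - 16\right) = 34 \left(\frac{-3 - 20}{26 + \left(-1 + 0 \cdot 7\right)} - 16\right) = 34 \left(- \frac{23}{26 + \left(-1 + 0\right)} - 16\right) = 34 \left(- \frac{23}{26 - 1} - 16\right) = 34 \left(- \frac{23}{25} - 16\right) = 34 \left(- \frac{423}{25}\right) = - \frac{14382}{25}$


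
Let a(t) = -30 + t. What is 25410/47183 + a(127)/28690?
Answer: 733589651/1353680270 ≈ 0.54192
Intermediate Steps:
25410/47183 + a(127)/28690 = 25410/47183 + (-30 + 127)/28690 = 25410*(1/47183) + 97*(1/28690) = 25410/47183 + 97/28690 = 733589651/1353680270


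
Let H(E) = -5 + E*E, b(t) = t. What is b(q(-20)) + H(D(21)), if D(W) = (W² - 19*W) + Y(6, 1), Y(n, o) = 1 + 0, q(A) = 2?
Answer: 1846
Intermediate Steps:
Y(n, o) = 1
D(W) = 1 + W² - 19*W (D(W) = (W² - 19*W) + 1 = 1 + W² - 19*W)
H(E) = -5 + E²
b(q(-20)) + H(D(21)) = 2 + (-5 + (1 + 21² - 19*21)²) = 2 + (-5 + (1 + 441 - 399)²) = 2 + (-5 + 43²) = 2 + (-5 + 1849) = 2 + 1844 = 1846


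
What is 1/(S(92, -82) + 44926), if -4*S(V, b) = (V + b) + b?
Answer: 1/44944 ≈ 2.2250e-5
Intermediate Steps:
S(V, b) = -b/2 - V/4 (S(V, b) = -((V + b) + b)/4 = -(V + 2*b)/4 = -b/2 - V/4)
1/(S(92, -82) + 44926) = 1/((-½*(-82) - ¼*92) + 44926) = 1/((41 - 23) + 44926) = 1/(18 + 44926) = 1/44944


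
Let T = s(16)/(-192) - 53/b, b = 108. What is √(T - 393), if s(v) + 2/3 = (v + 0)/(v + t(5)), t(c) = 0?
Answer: I*√2039865/72 ≈ 19.837*I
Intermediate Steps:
s(v) = ⅓ (s(v) = -⅔ + (v + 0)/(v + 0) = -⅔ + v/v = -⅔ + 1 = ⅓)
T = -851/1728 (T = (⅓)/(-192) - 53/108 = (⅓)*(-1/192) - 53*1/108 = -1/576 - 53/108 = -851/1728 ≈ -0.49248)
√(T - 393) = √(-851/1728 - 393) = √(-679955/1728) = I*√2039865/72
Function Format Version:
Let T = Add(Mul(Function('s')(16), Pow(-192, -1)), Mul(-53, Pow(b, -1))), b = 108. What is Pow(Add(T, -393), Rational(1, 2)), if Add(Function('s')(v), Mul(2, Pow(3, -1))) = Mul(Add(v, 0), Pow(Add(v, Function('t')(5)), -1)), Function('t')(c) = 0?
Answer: Mul(Rational(1, 72), I, Pow(2039865, Rational(1, 2))) ≈ Mul(19.837, I)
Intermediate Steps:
Function('s')(v) = Rational(1, 3) (Function('s')(v) = Add(Rational(-2, 3), Mul(Add(v, 0), Pow(Add(v, 0), -1))) = Add(Rational(-2, 3), Mul(v, Pow(v, -1))) = Add(Rational(-2, 3), 1) = Rational(1, 3))
T = Rational(-851, 1728) (T = Add(Mul(Rational(1, 3), Pow(-192, -1)), Mul(-53, Pow(108, -1))) = Add(Mul(Rational(1, 3), Rational(-1, 192)), Mul(-53, Rational(1, 108))) = Add(Rational(-1, 576), Rational(-53, 108)) = Rational(-851, 1728) ≈ -0.49248)
Pow(Add(T, -393), Rational(1, 2)) = Pow(Add(Rational(-851, 1728), -393), Rational(1, 2)) = Pow(Rational(-679955, 1728), Rational(1, 2)) = Mul(Rational(1, 72), I, Pow(2039865, Rational(1, 2)))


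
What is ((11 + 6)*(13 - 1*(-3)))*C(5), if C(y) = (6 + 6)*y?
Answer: 16320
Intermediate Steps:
C(y) = 12*y
((11 + 6)*(13 - 1*(-3)))*C(5) = ((11 + 6)*(13 - 1*(-3)))*(12*5) = (17*(13 + 3))*60 = (17*16)*60 = 272*60 = 16320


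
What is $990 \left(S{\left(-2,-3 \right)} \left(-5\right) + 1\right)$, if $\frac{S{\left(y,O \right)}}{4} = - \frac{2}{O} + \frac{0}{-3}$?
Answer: $-12210$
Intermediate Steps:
$S{\left(y,O \right)} = - \frac{8}{O}$ ($S{\left(y,O \right)} = 4 \left(- \frac{2}{O} + \frac{0}{-3}\right) = 4 \left(- \frac{2}{O} + 0 \left(- \frac{1}{3}\right)\right) = 4 \left(- \frac{2}{O} + 0\right) = 4 \left(- \frac{2}{O}\right) = - \frac{8}{O}$)
$990 \left(S{\left(-2,-3 \right)} \left(-5\right) + 1\right) = 990 \left(- \frac{8}{-3} \left(-5\right) + 1\right) = 990 \left(\left(-8\right) \left(- \frac{1}{3}\right) \left(-5\right) + 1\right) = 990 \left(\frac{8}{3} \left(-5\right) + 1\right) = 990 \left(- \frac{40}{3} + 1\right) = 990 \left(- \frac{37}{3}\right) = -12210$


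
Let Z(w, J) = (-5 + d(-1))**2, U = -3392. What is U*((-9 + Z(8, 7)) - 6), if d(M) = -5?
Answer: -288320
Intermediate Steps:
Z(w, J) = 100 (Z(w, J) = (-5 - 5)**2 = (-10)**2 = 100)
U*((-9 + Z(8, 7)) - 6) = -3392*((-9 + 100) - 6) = -3392*(91 - 6) = -3392*85 = -288320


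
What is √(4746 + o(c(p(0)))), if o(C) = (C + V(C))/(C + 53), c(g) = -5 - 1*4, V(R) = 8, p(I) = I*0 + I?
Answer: √2297053/22 ≈ 68.891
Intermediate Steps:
p(I) = I (p(I) = 0 + I = I)
c(g) = -9 (c(g) = -5 - 4 = -9)
o(C) = (8 + C)/(53 + C) (o(C) = (C + 8)/(C + 53) = (8 + C)/(53 + C))
√(4746 + o(c(p(0)))) = √(4746 + (8 - 9)/(53 - 9)) = √(4746 - 1/44) = √(208823/44) = √2297053/22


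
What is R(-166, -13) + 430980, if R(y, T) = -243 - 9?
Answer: 430728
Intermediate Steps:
R(y, T) = -252
R(-166, -13) + 430980 = -252 + 430980 = 430728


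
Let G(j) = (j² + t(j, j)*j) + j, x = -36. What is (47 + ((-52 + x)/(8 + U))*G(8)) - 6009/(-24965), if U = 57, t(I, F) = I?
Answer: -44424492/324545 ≈ -136.88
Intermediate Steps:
G(j) = j + 2*j² (G(j) = (j² + j*j) + j = (j² + j²) + j = 2*j² + j = j + 2*j²)
(47 + ((-52 + x)/(8 + U))*G(8)) - 6009/(-24965) = (47 + ((-52 - 36)/(8 + 57))*(8*(1 + 2*8))) - 6009/(-24965) = (47 + (-88/65)*(8*(1 + 16))) - 6009*(-1)/24965 = (47 + (-88*1/65)*(8*17)) - 1*(-6009/24965) = (47 - 88/65*136) + 6009/24965 = (47 - 11968/65) + 6009/24965 = -8913/65 + 6009/24965 = -44424492/324545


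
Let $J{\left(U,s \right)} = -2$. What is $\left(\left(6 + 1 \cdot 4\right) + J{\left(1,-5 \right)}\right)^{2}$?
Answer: $64$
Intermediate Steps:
$\left(\left(6 + 1 \cdot 4\right) + J{\left(1,-5 \right)}\right)^{2} = \left(\left(6 + 1 \cdot 4\right) - 2\right)^{2} = \left(\left(6 + 4\right) - 2\right)^{2} = \left(10 - 2\right)^{2} = 8^{2} = 64$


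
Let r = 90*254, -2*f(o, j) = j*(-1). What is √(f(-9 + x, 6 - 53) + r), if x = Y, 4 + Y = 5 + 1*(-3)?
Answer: √91346/2 ≈ 151.12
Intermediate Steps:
Y = -2 (Y = -4 + (5 + 1*(-3)) = -4 + (5 - 3) = -4 + 2 = -2)
x = -2
f(o, j) = j/2 (f(o, j) = -j*(-1)/2 = -(-1)*j/2 = j/2)
r = 22860
√(f(-9 + x, 6 - 53) + r) = √((6 - 53)/2 + 22860) = √((½)*(-47) + 22860) = √(-47/2 + 22860) = √(45673/2) = √91346/2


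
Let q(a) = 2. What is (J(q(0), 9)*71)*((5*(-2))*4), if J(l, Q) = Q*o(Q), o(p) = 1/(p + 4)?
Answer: -25560/13 ≈ -1966.2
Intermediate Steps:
o(p) = 1/(4 + p)
J(l, Q) = Q/(4 + Q)
(J(q(0), 9)*71)*((5*(-2))*4) = ((9/(4 + 9))*71)*((5*(-2))*4) = ((9/13)*71)*(-10*4) = ((9*(1/13))*71)*(-40) = ((9/13)*71)*(-40) = (639/13)*(-40) = -25560/13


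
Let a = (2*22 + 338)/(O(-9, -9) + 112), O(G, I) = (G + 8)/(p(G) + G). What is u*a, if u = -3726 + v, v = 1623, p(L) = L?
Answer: -14460228/2017 ≈ -7169.2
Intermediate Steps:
O(G, I) = (8 + G)/(2*G) (O(G, I) = (G + 8)/(G + G) = (8 + G)/((2*G)) = (8 + G)*(1/(2*G)) = (8 + G)/(2*G))
a = 6876/2017 (a = (2*22 + 338)/((½)*(8 - 9)/(-9) + 112) = (44 + 338)/((½)*(-⅑)*(-1) + 112) = 382/(1/18 + 112) = 382/(2017/18) = 382*(18/2017) = 6876/2017 ≈ 3.4090)
u = -2103 (u = -3726 + 1623 = -2103)
u*a = -2103*6876/2017 = -14460228/2017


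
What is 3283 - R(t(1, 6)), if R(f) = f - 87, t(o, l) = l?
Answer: 3364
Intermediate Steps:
R(f) = -87 + f
3283 - R(t(1, 6)) = 3283 - (-87 + 6) = 3283 - 1*(-81) = 3283 + 81 = 3364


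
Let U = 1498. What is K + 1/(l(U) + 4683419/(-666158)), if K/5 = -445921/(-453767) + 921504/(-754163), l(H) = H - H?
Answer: -2144681107108822593/1602732870488509799 ≈ -1.3381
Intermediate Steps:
l(H) = 0
K = -409254932225/342214282021 (K = 5*(-445921/(-453767) + 921504/(-754163)) = 5*(-445921*(-1/453767) + 921504*(-1/754163)) = 5*(445921/453767 - 921504/754163) = 5*(-81850986445/342214282021) = -409254932225/342214282021 ≈ -1.1959)
K + 1/(l(U) + 4683419/(-666158)) = -409254932225/342214282021 + 1/(0 + 4683419/(-666158)) = -409254932225/342214282021 + 1/(0 + 4683419*(-1/666158)) = -409254932225/342214282021 + 1/(0 - 4683419/666158) = -409254932225/342214282021 + 1/(-4683419/666158) = -409254932225/342214282021 - 666158/4683419 = -2144681107108822593/1602732870488509799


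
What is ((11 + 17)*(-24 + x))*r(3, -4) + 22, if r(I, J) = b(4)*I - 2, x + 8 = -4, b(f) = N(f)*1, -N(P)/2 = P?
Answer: 26230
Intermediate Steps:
N(P) = -2*P
b(f) = -2*f (b(f) = -2*f*1 = -2*f)
x = -12 (x = -8 - 4 = -12)
r(I, J) = -2 - 8*I (r(I, J) = (-2*4)*I - 2 = -8*I - 2 = -2 - 8*I)
((11 + 17)*(-24 + x))*r(3, -4) + 22 = ((11 + 17)*(-24 - 12))*(-2 - 8*3) + 22 = (28*(-36))*(-2 - 24) + 22 = -1008*(-26) + 22 = 26208 + 22 = 26230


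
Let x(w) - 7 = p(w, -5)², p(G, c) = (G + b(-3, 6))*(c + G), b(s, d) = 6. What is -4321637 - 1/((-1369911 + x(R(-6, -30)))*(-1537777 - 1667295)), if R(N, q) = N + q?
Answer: -1980660152598580543/458312475712 ≈ -4.3216e+6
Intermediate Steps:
p(G, c) = (6 + G)*(G + c) (p(G, c) = (G + 6)*(c + G) = (6 + G)*(G + c))
x(w) = 7 + (-30 + w + w²)² (x(w) = 7 + (w² + 6*w + 6*(-5) + w*(-5))² = 7 + (w² + 6*w - 30 - 5*w)² = 7 + (-30 + w + w²)²)
-4321637 - 1/((-1369911 + x(R(-6, -30)))*(-1537777 - 1667295)) = -4321637 - 1/((-1369911 + (7 + (-30 + (-6 - 30) + (-6 - 30)²)²))*(-1537777 - 1667295)) = -4321637 - 1/((-1369911 + (7 + (-30 - 36 + (-36)²)²))*(-3205072)) = -4321637 - 1/((-1369911 + (7 + (-30 - 36 + 1296)²))*(-3205072)) = -4321637 - 1/((-1369911 + (7 + 1230²))*(-3205072)) = -4321637 - 1/((-1369911 + (7 + 1512900))*(-3205072)) = -4321637 - 1/((-1369911 + 1512907)*(-3205072)) = -4321637 - 1/(142996*(-3205072)) = -4321637 - 1/(-458312475712) = -4321637 - 1*(-1/458312475712) = -4321637 + 1/458312475712 = -1980660152598580543/458312475712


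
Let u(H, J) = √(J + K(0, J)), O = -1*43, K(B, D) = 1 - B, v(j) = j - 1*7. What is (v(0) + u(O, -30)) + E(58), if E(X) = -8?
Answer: -15 + I*√29 ≈ -15.0 + 5.3852*I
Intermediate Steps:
v(j) = -7 + j (v(j) = j - 7 = -7 + j)
O = -43
u(H, J) = √(1 + J) (u(H, J) = √(J + (1 - 1*0)) = √(J + (1 + 0)) = √(J + 1) = √(1 + J))
(v(0) + u(O, -30)) + E(58) = ((-7 + 0) + √(1 - 30)) - 8 = (-7 + √(-29)) - 8 = (-7 + I*√29) - 8 = -15 + I*√29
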